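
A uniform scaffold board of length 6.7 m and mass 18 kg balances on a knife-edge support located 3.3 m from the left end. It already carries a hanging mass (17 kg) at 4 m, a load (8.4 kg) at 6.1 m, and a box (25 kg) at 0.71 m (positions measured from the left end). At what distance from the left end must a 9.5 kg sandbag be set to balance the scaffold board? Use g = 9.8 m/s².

Taking torques about the knife-edge support (at 3.3 m from the left end):
Beam weight: 18 × 9.8 = 176.4 N down at 3.35 m → arm 0.05 m, τ = 176.4 × 0.05 = 8.82 N·m clockwise.
Hanging mass: 17 × 9.8 = 166.6 N down at 4 m → arm 0.7 m, τ = 166.6 × 0.7 = 116.6 N·m clockwise.
Load: 8.4 × 9.8 = 82.32 N down at 6.1 m → arm 2.8 m, τ = 82.32 × 2.8 = 230.5 N·m clockwise.
Box: 25 × 9.8 = 245 N down at 0.71 m → arm 2.59 m, τ = 245 × 2.59 = 634.5 N·m counterclockwise.
Net moment of existing loads = 278.6 N·m counterclockwise.
The sandbag weighs 9.5 × 9.8 = 93.1 N and must supply an equal clockwise moment, so its lever arm about the knife-edge support is 278.6 / 93.1 = 2.99 m.
That puts it at 3.3 + 2.99 = 6.29 m from the left end.

x ≈ 6.29 m from the left end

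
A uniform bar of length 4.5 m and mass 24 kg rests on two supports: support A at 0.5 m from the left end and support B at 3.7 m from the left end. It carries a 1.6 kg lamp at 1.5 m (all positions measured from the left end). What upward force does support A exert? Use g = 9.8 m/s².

Taking torques about support B:
Beam weight: 24 × 9.8 = 235.2 N down at 2.25 m → arm 1.45 m, τ = 235.2 × 1.45 = 341 N·m counterclockwise.
Lamp: 1.6 × 9.8 = 15.68 N down at 1.5 m → arm 2.2 m, τ = 15.68 × 2.2 = 34.5 N·m counterclockwise.
Net load moment about support B = 375.5 N·m counterclockwise.
Reaction R at support A is upward at 0.5 m, arm 3.2 m → moment R × 3.2 clockwise.
Setting net torque to zero: R × 3.2 = 375.5 → R = 117 N.

R_A ≈ 117 N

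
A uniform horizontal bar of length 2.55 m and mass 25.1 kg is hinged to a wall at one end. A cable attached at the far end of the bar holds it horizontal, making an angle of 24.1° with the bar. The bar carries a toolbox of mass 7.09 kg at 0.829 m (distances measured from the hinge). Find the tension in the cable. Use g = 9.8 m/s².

T ≈ 357 N

Take moments about the hinge.
Beam weight: 25.1 × 9.8 = 246 N down at 1.275 m → arm 1.275 m, τ = 246 × 1.275 = 313.6 N·m clockwise.
Toolbox: 7.09 × 9.8 = 69.48 N down at 0.829 m → arm 0.829 m, τ = 69.48 × 0.829 = 57.6 N·m clockwise.
Total clockwise load moment = 371.2 N·m.
The cable tension T acts at 2.55 m; only its component perpendicular to the bar, T sinθ, produces torque. sin 24.1° = 0.4083.
For rotational equilibrium, T × 2.55 × 0.4083 = 371.2, so T = 371.2 / 1.041 = 357 N.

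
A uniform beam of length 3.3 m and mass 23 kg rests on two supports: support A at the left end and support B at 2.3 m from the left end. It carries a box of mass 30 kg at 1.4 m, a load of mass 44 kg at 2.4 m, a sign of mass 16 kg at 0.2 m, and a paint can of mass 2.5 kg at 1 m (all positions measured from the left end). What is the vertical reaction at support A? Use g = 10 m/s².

Sum moments about support B (its reaction then has zero moment arm).
Beam weight: 23 × 10 = 230 N down at 1.65 m → arm 0.65 m, τ = 230 × 0.65 = 149.5 N·m counterclockwise.
Box: 30 × 10 = 300 N down at 1.4 m → arm 0.9 m, τ = 300 × 0.9 = 270 N·m counterclockwise.
Load: 44 × 10 = 440 N down at 2.4 m → arm 0.1 m, τ = 440 × 0.1 = 44 N·m clockwise.
Sign: 16 × 10 = 160 N down at 0.2 m → arm 2.1 m, τ = 160 × 2.1 = 336 N·m counterclockwise.
Paint can: 2.5 × 10 = 25 N down at 1 m → arm 1.3 m, τ = 25 × 1.3 = 32.5 N·m counterclockwise.
Net load moment about support B = 744 N·m counterclockwise.
Reaction R at support A is upward at 0 m, arm 2.3 m → moment R × 2.3 clockwise.
For rotational equilibrium, R × 2.3 = 744, so R = 323 N.

R_A ≈ 323 N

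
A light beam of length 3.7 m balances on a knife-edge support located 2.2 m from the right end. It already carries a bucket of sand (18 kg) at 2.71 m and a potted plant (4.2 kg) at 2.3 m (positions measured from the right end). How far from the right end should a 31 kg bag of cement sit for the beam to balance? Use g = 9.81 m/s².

x ≈ 1.89 m from the right end

Taking torques about the knife-edge support (at 2.2 m from the right end):
Bucket of sand: 18 × 9.81 = 176.6 N down at 2.71 m → arm 0.51 m, τ = 176.6 × 0.51 = 90.07 N·m counterclockwise.
Potted plant: 4.2 × 9.81 = 41.2 N down at 2.3 m → arm 0.1 m, τ = 41.2 × 0.1 = 4.12 N·m counterclockwise.
Net moment of existing loads = 94.19 N·m counterclockwise.
The bag of cement weighs 31 × 9.81 = 304.1 N and must supply an equal clockwise moment, so its lever arm about the knife-edge support is 94.19 / 304.1 = 0.31 m.
That puts it at 2.2 − 0.31 = 1.89 m from the right end.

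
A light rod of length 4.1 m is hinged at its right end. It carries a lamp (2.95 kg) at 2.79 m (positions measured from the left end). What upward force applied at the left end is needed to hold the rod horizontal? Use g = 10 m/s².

Sum moments about the right end (the unknown pivot reaction has zero arm there).
Lamp: 2.95 × 10 = 29.5 N down at 2.79 m → arm 1.31 m, τ = 29.5 × 1.31 = 38.65 N·m counterclockwise.
Net moment of the loads = 38.65 N·m counterclockwise.
The upward force F acts at the left end, arm 4.1 m, giving F × 4.1 clockwise.
Balancing moments: F × 4.1 = 38.65, giving F = 38.65 / 4.1 = 9.43 N.

F ≈ 9.43 N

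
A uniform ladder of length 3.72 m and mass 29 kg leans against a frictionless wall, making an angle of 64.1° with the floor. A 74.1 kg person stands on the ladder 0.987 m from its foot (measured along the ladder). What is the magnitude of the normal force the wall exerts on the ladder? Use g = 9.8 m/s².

N_wall ≈ 163 N

Sum moments about the foot of the ladder (the floor normal and friction both act there and drop out).
Ladder weight 29×9.8 = 284.2 N acts at 1.86 m along the ladder; its horizontal arm is 1.86·cos64.1° = 0.8125 m → τ = 230.9 N·m clockwise.
Person: 74.1×9.8 = 726.2 N at 0.987 m → arm 0.4311 m → τ = 313.1 N·m clockwise.
Wall normal N acts horizontally at the top; its moment arm is the height L sinθ = 3.72·sin64.1° = 3.346 m, counterclockwise.
Setting net torque to zero: N × 3.346 = 544 → N = 163 N.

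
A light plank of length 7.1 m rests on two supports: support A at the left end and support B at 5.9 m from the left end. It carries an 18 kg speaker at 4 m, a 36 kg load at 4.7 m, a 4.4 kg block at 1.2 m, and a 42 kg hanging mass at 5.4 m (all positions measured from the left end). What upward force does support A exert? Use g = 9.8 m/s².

R_A ≈ 198 N

Choose support B as the axis so its reaction then has zero moment arm.
Speaker: 18 × 9.8 = 176.4 N down at 4 m → arm 1.9 m, τ = 176.4 × 1.9 = 335.2 N·m counterclockwise.
Load: 36 × 9.8 = 352.8 N down at 4.7 m → arm 1.2 m, τ = 352.8 × 1.2 = 423.4 N·m counterclockwise.
Block: 4.4 × 9.8 = 43.12 N down at 1.2 m → arm 4.7 m, τ = 43.12 × 4.7 = 202.7 N·m counterclockwise.
Hanging mass: 42 × 9.8 = 411.6 N down at 5.4 m → arm 0.5 m, τ = 411.6 × 0.5 = 205.8 N·m counterclockwise.
Net load moment about support B = 1167 N·m counterclockwise.
Reaction R at support A is upward at 0 m, arm 5.9 m → moment R × 5.9 clockwise.
For rotational equilibrium, R × 5.9 = 1167, so R = 198 N.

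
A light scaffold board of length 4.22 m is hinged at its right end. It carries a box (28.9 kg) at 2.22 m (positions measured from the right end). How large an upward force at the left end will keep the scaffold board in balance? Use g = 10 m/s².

Choose the right end as the axis so the unknown pivot reaction has zero arm there.
Box: 28.9 × 10 = 289 N down at 2.22 m → arm 2.22 m, τ = 289 × 2.22 = 641.6 N·m counterclockwise.
Net moment of the loads = 641.6 N·m counterclockwise.
The upward force F acts at the left end, arm 4.22 m, giving F × 4.22 clockwise.
Στ = 0 ⇒ F × 4.22 = 641.6 ⇒ F = 641.6 / 4.22 = 152 N.

F ≈ 152 N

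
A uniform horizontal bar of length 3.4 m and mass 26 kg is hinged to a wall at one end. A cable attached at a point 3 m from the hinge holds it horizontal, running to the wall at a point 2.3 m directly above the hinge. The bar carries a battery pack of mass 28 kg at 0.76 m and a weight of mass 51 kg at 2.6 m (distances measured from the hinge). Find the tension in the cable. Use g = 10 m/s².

T ≈ 1090 N

About the hinge:
Beam weight: 26 × 10 = 260 N down at 1.7 m → arm 1.7 m, τ = 260 × 1.7 = 442 N·m clockwise.
Battery pack: 28 × 10 = 280 N down at 0.76 m → arm 0.76 m, τ = 280 × 0.76 = 212.8 N·m clockwise.
Weight: 51 × 10 = 510 N down at 2.6 m → arm 2.6 m, τ = 510 × 2.6 = 1326 N·m clockwise.
Total clockwise load moment = 1981 N·m.
The cable tension T acts at 3 m; only its component perpendicular to the bar, T sinθ, produces torque. sinθ = h/√(h²+d²) = 2.3/√(2.3²+3²) = 0.6084.
Στ = 0 ⇒ T × 3 × 0.6084 = 1981 ⇒ T = 1981 / 1.825 = 1090 N.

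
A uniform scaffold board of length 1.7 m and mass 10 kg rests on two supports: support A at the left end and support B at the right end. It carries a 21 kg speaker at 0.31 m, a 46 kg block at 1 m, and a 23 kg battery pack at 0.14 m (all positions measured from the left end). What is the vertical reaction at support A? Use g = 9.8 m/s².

Choose support B as the axis so its reaction then has zero moment arm.
Beam weight: 10 × 9.8 = 98 N down at 0.85 m → arm 0.85 m, τ = 98 × 0.85 = 83.3 N·m counterclockwise.
Speaker: 21 × 9.8 = 205.8 N down at 0.31 m → arm 1.39 m, τ = 205.8 × 1.39 = 286.1 N·m counterclockwise.
Block: 46 × 9.8 = 450.8 N down at 1 m → arm 0.7 m, τ = 450.8 × 0.7 = 315.6 N·m counterclockwise.
Battery pack: 23 × 9.8 = 225.4 N down at 0.14 m → arm 1.56 m, τ = 225.4 × 1.56 = 351.6 N·m counterclockwise.
Net load moment about support B = 1037 N·m counterclockwise.
Reaction R at support A is upward at 0 m, arm 1.7 m → moment R × 1.7 clockwise.
For rotational equilibrium, R × 1.7 = 1037, so R = 610 N.

R_A ≈ 610 N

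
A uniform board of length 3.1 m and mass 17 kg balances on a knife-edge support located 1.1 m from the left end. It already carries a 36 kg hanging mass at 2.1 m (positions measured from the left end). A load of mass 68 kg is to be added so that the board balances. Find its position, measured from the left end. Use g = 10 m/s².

x ≈ 0.458 m from the left end

Sum moments about the knife-edge support (at 1.1 m from the left end) (the support reaction has zero arm there).
Beam weight: 17 × 10 = 170 N down at 1.55 m → arm 0.45 m, τ = 170 × 0.45 = 76.5 N·m clockwise.
Hanging mass: 36 × 10 = 360 N down at 2.1 m → arm 1 m, τ = 360 × 1 = 360 N·m clockwise.
Net moment of existing loads = 436.5 N·m clockwise.
The load weighs 68 × 10 = 680 N and must supply an equal counterclockwise moment, so its lever arm about the knife-edge support is 436.5 / 680 = 0.642 m.
That puts it at 1.1 − 0.642 = 0.458 m from the left end.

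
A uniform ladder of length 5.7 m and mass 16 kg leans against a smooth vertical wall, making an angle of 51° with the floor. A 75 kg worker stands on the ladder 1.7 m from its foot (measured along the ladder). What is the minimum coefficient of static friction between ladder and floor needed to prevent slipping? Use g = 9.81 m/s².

Taking torques about the foot of the ladder:
Ladder weight 16×9.81 = 157 N acts at 2.85 m along the ladder; its horizontal arm is 2.85·cos51° = 1.794 m → τ = 281.7 N·m clockwise.
Worker: 75×9.81 = 735.8 N at 1.7 m → arm 1.07 m → τ = 787.3 N·m clockwise.
Wall normal N acts horizontally at the top; its moment arm is the height L sinθ = 5.7·sin51° = 4.43 m, counterclockwise.
For rotational equilibrium, N × 4.43 = 1069, so N = 241.3 N.
ΣFx = 0 ⇒ f = N_wall = 241.3 N. ΣFy = 0 ⇒ N_floor = 892.8 N.
μ_min = f / N_floor = 241.3 / 892.8 = 0.27.

μ_min ≈ 0.27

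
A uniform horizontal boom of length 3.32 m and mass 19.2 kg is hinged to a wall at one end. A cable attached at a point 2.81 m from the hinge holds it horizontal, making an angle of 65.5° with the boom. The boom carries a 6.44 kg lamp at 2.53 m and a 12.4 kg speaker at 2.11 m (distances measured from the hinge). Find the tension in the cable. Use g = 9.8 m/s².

T ≈ 285 N

Sum moments about the hinge (the unknown hinge reaction has zero arm there).
Beam weight: 19.2 × 9.8 = 188.2 N down at 1.66 m → arm 1.66 m, τ = 188.2 × 1.66 = 312.4 N·m clockwise.
Lamp: 6.44 × 9.8 = 63.11 N down at 2.53 m → arm 2.53 m, τ = 63.11 × 2.53 = 159.7 N·m clockwise.
Speaker: 12.4 × 9.8 = 121.5 N down at 2.11 m → arm 2.11 m, τ = 121.5 × 2.11 = 256.4 N·m clockwise.
Total clockwise load moment = 728.5 N·m.
The cable tension T acts at 2.81 m; only its component perpendicular to the boom, T sinθ, produces torque. sin 65.5° = 0.91.
For rotational equilibrium, T × 2.81 × 0.91 = 728.5, so T = 728.5 / 2.557 = 285 N.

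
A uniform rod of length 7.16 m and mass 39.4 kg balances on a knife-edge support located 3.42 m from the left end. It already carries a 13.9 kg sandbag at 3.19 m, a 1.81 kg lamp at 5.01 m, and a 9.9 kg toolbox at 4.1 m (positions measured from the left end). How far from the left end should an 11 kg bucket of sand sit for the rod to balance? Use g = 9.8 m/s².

About the knife-edge support (at 3.42 m from the left end):
Beam weight: 39.4 × 9.8 = 386.1 N down at 3.58 m → arm 0.16 m, τ = 386.1 × 0.16 = 61.78 N·m clockwise.
Sandbag: 13.9 × 9.8 = 136.2 N down at 3.19 m → arm 0.23 m, τ = 136.2 × 0.23 = 31.33 N·m counterclockwise.
Lamp: 1.81 × 9.8 = 17.74 N down at 5.01 m → arm 1.59 m, τ = 17.74 × 1.59 = 28.21 N·m clockwise.
Toolbox: 9.9 × 9.8 = 97.02 N down at 4.1 m → arm 0.68 m, τ = 97.02 × 0.68 = 65.97 N·m clockwise.
Net moment of existing loads = 124.6 N·m clockwise.
The bucket of sand weighs 11 × 9.8 = 107.8 N and must supply an equal counterclockwise moment, so its lever arm about the knife-edge support is 124.6 / 107.8 = 1.16 m.
That puts it at 3.42 − 1.16 = 2.26 m from the left end.

x ≈ 2.26 m from the left end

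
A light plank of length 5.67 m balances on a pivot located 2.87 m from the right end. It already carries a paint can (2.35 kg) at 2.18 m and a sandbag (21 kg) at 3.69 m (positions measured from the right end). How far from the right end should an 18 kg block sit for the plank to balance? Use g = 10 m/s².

Sum moments about the pivot (at 2.87 m from the right end) (the support reaction has zero arm there).
Paint can: 2.35 × 10 = 23.5 N down at 2.18 m → arm 0.69 m, τ = 23.5 × 0.69 = 16.21 N·m clockwise.
Sandbag: 21 × 10 = 210 N down at 3.69 m → arm 0.82 m, τ = 210 × 0.82 = 172.2 N·m counterclockwise.
Net moment of existing loads = 156 N·m counterclockwise.
The block weighs 18 × 10 = 180 N and must supply an equal clockwise moment, so its lever arm about the pivot is 156 / 180 = 0.867 m.
That puts it at 2.87 − 0.867 = 2 m from the right end.

x ≈ 2 m from the right end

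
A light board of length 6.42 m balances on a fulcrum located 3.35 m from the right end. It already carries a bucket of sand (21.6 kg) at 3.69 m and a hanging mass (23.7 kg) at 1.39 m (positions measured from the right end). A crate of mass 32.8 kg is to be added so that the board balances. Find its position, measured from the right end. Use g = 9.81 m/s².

x ≈ 4.54 m from the right end

Sum moments about the fulcrum (at 3.35 m from the right end) (the support reaction has zero arm there).
Bucket of sand: 21.6 × 9.81 = 211.9 N down at 3.69 m → arm 0.34 m, τ = 211.9 × 0.34 = 72.05 N·m counterclockwise.
Hanging mass: 23.7 × 9.81 = 232.5 N down at 1.39 m → arm 1.96 m, τ = 232.5 × 1.96 = 455.7 N·m clockwise.
Net moment of existing loads = 383.6 N·m clockwise.
The crate weighs 32.8 × 9.81 = 321.8 N and must supply an equal counterclockwise moment, so its lever arm about the fulcrum is 383.6 / 321.8 = 1.19 m.
That puts it at 3.35 + 1.19 = 4.54 m from the right end.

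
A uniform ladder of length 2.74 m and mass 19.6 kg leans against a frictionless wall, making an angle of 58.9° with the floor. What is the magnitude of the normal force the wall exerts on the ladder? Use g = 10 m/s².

Take moments about the foot of the ladder.
Ladder weight 19.6×10 = 196 N acts at 1.37 m along the ladder; its horizontal arm is 1.37·cos58.9° = 0.7077 m → τ = 138.7 N·m clockwise.
Wall normal N acts horizontally at the top; its moment arm is the height L sinθ = 2.74·sin58.9° = 2.346 m, counterclockwise.
Balancing moments: N × 2.346 = 138.7, giving N = 59.1 N.

N_wall ≈ 59.1 N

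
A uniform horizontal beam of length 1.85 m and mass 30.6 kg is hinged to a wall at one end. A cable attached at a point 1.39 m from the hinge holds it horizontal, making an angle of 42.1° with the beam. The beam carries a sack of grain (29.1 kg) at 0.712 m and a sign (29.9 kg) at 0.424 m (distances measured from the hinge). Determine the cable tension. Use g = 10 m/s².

T ≈ 662 N

Taking torques about the hinge:
Beam weight: 30.6 × 10 = 306 N down at 0.925 m → arm 0.925 m, τ = 306 × 0.925 = 283.1 N·m clockwise.
Sack of grain: 29.1 × 10 = 291 N down at 0.712 m → arm 0.712 m, τ = 291 × 0.712 = 207.2 N·m clockwise.
Sign: 29.9 × 10 = 299 N down at 0.424 m → arm 0.424 m, τ = 299 × 0.424 = 126.8 N·m clockwise.
Total clockwise load moment = 617.1 N·m.
The cable tension T acts at 1.39 m; only its component perpendicular to the beam, T sinθ, produces torque. sin 42.1° = 0.6704.
Balancing moments: T × 1.39 × 0.6704 = 617.1, giving T = 617.1 / 0.9319 = 662 N.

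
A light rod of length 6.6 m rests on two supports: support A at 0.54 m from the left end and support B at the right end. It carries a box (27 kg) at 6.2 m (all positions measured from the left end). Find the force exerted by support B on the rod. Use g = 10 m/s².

R_B ≈ 252 N

Sum moments about support A (its reaction then has zero moment arm).
Box: 27 × 10 = 270 N down at 6.2 m → arm 5.66 m, τ = 270 × 5.66 = 1528 N·m clockwise.
Net load moment about support A = 1528 N·m clockwise.
Reaction R at support B is upward at 6.6 m, arm 6.06 m → moment R × 6.06 counterclockwise.
Στ = 0 ⇒ R × 6.06 = 1528 ⇒ R = 252 N.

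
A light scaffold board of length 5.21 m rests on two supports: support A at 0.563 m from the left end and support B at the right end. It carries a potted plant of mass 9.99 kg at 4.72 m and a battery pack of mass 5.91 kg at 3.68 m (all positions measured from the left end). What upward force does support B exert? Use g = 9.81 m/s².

Taking torques about support A:
Potted plant: 9.99 × 9.81 = 98 N down at 4.72 m → arm 4.157 m, τ = 98 × 4.157 = 407.4 N·m clockwise.
Battery pack: 5.91 × 9.81 = 57.98 N down at 3.68 m → arm 3.117 m, τ = 57.98 × 3.117 = 180.7 N·m clockwise.
Net load moment about support A = 588.1 N·m clockwise.
Reaction R at support B is upward at 5.21 m, arm 4.647 m → moment R × 4.647 counterclockwise.
Στ = 0 ⇒ R × 4.647 = 588.1 ⇒ R = 127 N.

R_B ≈ 127 N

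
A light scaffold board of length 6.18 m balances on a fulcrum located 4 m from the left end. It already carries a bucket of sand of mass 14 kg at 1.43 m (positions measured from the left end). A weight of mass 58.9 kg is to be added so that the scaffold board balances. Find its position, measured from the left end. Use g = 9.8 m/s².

x ≈ 4.61 m from the left end

Take moments about the fulcrum (at 4 m from the left end).
Bucket of sand: 14 × 9.8 = 137.2 N down at 1.43 m → arm 2.57 m, τ = 137.2 × 2.57 = 352.6 N·m counterclockwise.
Net moment of existing loads = 352.6 N·m counterclockwise.
The weight weighs 58.9 × 9.8 = 577.2 N and must supply an equal clockwise moment, so its lever arm about the fulcrum is 352.6 / 577.2 = 0.611 m.
That puts it at 4 + 0.611 = 4.61 m from the left end.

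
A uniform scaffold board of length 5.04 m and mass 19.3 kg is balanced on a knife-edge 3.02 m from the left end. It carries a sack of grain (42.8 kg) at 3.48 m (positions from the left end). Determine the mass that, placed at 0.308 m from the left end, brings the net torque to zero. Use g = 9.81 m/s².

m ≈ 3.7 kg

Taking torques about the knife-edge (at 3.02 m from the left end):
Beam weight: 19.3 × 9.81 = 189.3 N down at 2.52 m → arm 0.5 m, τ = 189.3 × 0.5 = 94.65 N·m counterclockwise.
Sack of grain: 42.8 × 9.81 = 419.9 N down at 3.48 m → arm 0.46 m, τ = 419.9 × 0.46 = 193.2 N·m clockwise.
Net moment of known loads = 98.55 N·m clockwise.
An unknown mass m at 0.308 m has arm 2.712 m; its moment is m·g·2.712 counterclockwise.
For rotational equilibrium, m × 9.81 × 2.712 = 98.55, so m = 98.55 / (9.81 × 2.712) = 3.7 kg.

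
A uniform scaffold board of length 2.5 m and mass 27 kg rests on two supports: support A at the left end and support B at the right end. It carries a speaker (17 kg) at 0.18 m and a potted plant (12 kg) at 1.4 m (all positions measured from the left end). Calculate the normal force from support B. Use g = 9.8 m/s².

R_B ≈ 210 N

Choose support A as the axis so its reaction then has zero moment arm.
Beam weight: 27 × 9.8 = 264.6 N down at 1.25 m → arm 1.25 m, τ = 264.6 × 1.25 = 330.8 N·m clockwise.
Speaker: 17 × 9.8 = 166.6 N down at 0.18 m → arm 0.18 m, τ = 166.6 × 0.18 = 29.99 N·m clockwise.
Potted plant: 12 × 9.8 = 117.6 N down at 1.4 m → arm 1.4 m, τ = 117.6 × 1.4 = 164.6 N·m clockwise.
Net load moment about support A = 525.4 N·m clockwise.
Reaction R at support B is upward at 2.5 m, arm 2.5 m → moment R × 2.5 counterclockwise.
Setting net torque to zero: R × 2.5 = 525.4 → R = 210 N.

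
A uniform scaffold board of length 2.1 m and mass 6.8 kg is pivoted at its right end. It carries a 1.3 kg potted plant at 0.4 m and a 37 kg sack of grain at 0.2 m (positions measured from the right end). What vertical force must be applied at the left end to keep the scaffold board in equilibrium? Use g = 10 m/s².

Choose the right end as the axis so the unknown pivot reaction has zero arm there.
Beam weight: 6.8 × 10 = 68 N down at 1.05 m → arm 1.05 m, τ = 68 × 1.05 = 71.4 N·m counterclockwise.
Potted plant: 1.3 × 10 = 13 N down at 0.4 m → arm 0.4 m, τ = 13 × 0.4 = 5.2 N·m counterclockwise.
Sack of grain: 37 × 10 = 370 N down at 0.2 m → arm 0.2 m, τ = 370 × 0.2 = 74 N·m counterclockwise.
Net moment of the loads = 150.6 N·m counterclockwise.
The upward force F acts at the left end, arm 2.1 m, giving F × 2.1 clockwise.
Balancing moments: F × 2.1 = 150.6, giving F = 150.6 / 2.1 = 71.7 N.

F ≈ 71.7 N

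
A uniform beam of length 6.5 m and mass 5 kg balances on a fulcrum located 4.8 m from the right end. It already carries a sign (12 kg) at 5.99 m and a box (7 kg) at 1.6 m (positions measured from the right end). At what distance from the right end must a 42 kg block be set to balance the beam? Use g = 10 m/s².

x ≈ 5.18 m from the right end

Sum moments about the fulcrum (at 4.8 m from the right end) (the support reaction has zero arm there).
Beam weight: 5 × 10 = 50 N down at 3.25 m → arm 1.55 m, τ = 50 × 1.55 = 77.5 N·m clockwise.
Sign: 12 × 10 = 120 N down at 5.99 m → arm 1.19 m, τ = 120 × 1.19 = 142.8 N·m counterclockwise.
Box: 7 × 10 = 70 N down at 1.6 m → arm 3.2 m, τ = 70 × 3.2 = 224 N·m clockwise.
Net moment of existing loads = 158.7 N·m clockwise.
The block weighs 42 × 10 = 420 N and must supply an equal counterclockwise moment, so its lever arm about the fulcrum is 158.7 / 420 = 0.378 m.
That puts it at 4.8 + 0.378 = 5.18 m from the right end.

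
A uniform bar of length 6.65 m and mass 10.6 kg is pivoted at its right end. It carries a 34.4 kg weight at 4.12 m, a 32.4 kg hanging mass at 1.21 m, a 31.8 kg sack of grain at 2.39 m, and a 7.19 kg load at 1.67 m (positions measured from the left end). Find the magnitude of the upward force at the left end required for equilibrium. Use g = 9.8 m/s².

F ≈ 692 N

Take moments about the right end.
Beam weight: 10.6 × 9.8 = 103.9 N down at 3.325 m → arm 3.325 m, τ = 103.9 × 3.325 = 345.5 N·m counterclockwise.
Weight: 34.4 × 9.8 = 337.1 N down at 4.12 m → arm 2.53 m, τ = 337.1 × 2.53 = 852.9 N·m counterclockwise.
Hanging mass: 32.4 × 9.8 = 317.5 N down at 1.21 m → arm 5.44 m, τ = 317.5 × 5.44 = 1727 N·m counterclockwise.
Sack of grain: 31.8 × 9.8 = 311.6 N down at 2.39 m → arm 4.26 m, τ = 311.6 × 4.26 = 1327 N·m counterclockwise.
Load: 7.19 × 9.8 = 70.46 N down at 1.67 m → arm 4.98 m, τ = 70.46 × 4.98 = 350.9 N·m counterclockwise.
Net moment of the loads = 4603 N·m counterclockwise.
The upward force F acts at the left end, arm 6.65 m, giving F × 6.65 clockwise.
For rotational equilibrium, F × 6.65 = 4603, so F = 4603 / 6.65 = 692 N.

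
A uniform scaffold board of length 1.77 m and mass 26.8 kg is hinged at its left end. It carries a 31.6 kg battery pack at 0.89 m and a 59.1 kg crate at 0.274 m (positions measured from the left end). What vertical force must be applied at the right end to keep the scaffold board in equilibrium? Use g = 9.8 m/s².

F ≈ 377 N

Sum moments about the left end (the unknown pivot reaction has zero arm there).
Beam weight: 26.8 × 9.8 = 262.6 N down at 0.885 m → arm 0.885 m, τ = 262.6 × 0.885 = 232.4 N·m clockwise.
Battery pack: 31.6 × 9.8 = 309.7 N down at 0.89 m → arm 0.89 m, τ = 309.7 × 0.89 = 275.6 N·m clockwise.
Crate: 59.1 × 9.8 = 579.2 N down at 0.274 m → arm 0.274 m, τ = 579.2 × 0.274 = 158.7 N·m clockwise.
Net moment of the loads = 666.7 N·m clockwise.
The upward force F acts at the right end, arm 1.77 m, giving F × 1.77 counterclockwise.
Balancing moments: F × 1.77 = 666.7, giving F = 666.7 / 1.77 = 377 N.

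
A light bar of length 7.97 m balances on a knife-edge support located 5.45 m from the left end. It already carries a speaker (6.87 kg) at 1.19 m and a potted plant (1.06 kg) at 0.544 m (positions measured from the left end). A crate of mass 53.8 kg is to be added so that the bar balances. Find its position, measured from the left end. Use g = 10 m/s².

Sum moments about the knife-edge support (at 5.45 m from the left end) (the support reaction has zero arm there).
Speaker: 6.87 × 10 = 68.7 N down at 1.19 m → arm 4.26 m, τ = 68.7 × 4.26 = 292.7 N·m counterclockwise.
Potted plant: 1.06 × 10 = 10.6 N down at 0.544 m → arm 4.906 m, τ = 10.6 × 4.906 = 52 N·m counterclockwise.
Net moment of existing loads = 344.7 N·m counterclockwise.
The crate weighs 53.8 × 10 = 538 N and must supply an equal clockwise moment, so its lever arm about the knife-edge support is 344.7 / 538 = 0.641 m.
That puts it at 5.45 + 0.641 = 6.09 m from the left end.

x ≈ 6.09 m from the left end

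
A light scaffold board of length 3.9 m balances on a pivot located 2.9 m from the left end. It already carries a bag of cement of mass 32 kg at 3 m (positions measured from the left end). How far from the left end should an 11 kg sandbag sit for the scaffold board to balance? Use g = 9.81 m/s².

Sum moments about the pivot (at 2.9 m from the left end) (the support reaction has zero arm there).
Bag of cement: 32 × 9.81 = 313.9 N down at 3 m → arm 0.1 m, τ = 313.9 × 0.1 = 31.39 N·m clockwise.
Net moment of existing loads = 31.39 N·m clockwise.
The sandbag weighs 11 × 9.81 = 107.9 N and must supply an equal counterclockwise moment, so its lever arm about the pivot is 31.39 / 107.9 = 0.291 m.
That puts it at 2.9 − 0.291 = 2.61 m from the left end.

x ≈ 2.61 m from the left end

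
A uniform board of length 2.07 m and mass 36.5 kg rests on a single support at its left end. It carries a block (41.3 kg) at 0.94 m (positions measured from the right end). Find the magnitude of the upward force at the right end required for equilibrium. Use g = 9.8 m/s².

F ≈ 400 N

Taking torques about the left end:
Beam weight: 36.5 × 9.8 = 357.7 N down at 1.035 m → arm 1.035 m, τ = 357.7 × 1.035 = 370.2 N·m clockwise.
Block: 41.3 × 9.8 = 404.7 N down at 0.94 m → arm 1.13 m, τ = 404.7 × 1.13 = 457.3 N·m clockwise.
Net moment of the loads = 827.5 N·m clockwise.
The upward force F acts at the right end, arm 2.07 m, giving F × 2.07 counterclockwise.
Balancing moments: F × 2.07 = 827.5, giving F = 827.5 / 2.07 = 400 N.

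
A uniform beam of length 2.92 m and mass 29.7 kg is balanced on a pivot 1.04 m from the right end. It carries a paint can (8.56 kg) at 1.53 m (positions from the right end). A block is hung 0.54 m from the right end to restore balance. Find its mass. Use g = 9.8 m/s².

m ≈ 33.3 kg

About the pivot (at 1.04 m from the right end):
Beam weight: 29.7 × 9.8 = 291.1 N down at 1.46 m → arm 0.42 m, τ = 291.1 × 0.42 = 122.3 N·m counterclockwise.
Paint can: 8.56 × 9.8 = 83.89 N down at 1.53 m → arm 0.49 m, τ = 83.89 × 0.49 = 41.11 N·m counterclockwise.
Net moment of known loads = 163.4 N·m counterclockwise.
An unknown mass m at 0.54 m has arm 0.5 m; its moment is m·g·0.5 clockwise.
Στ = 0 ⇒ m × 9.8 × 0.5 = 163.4 ⇒ m = 163.4 / (9.8 × 0.5) = 33.3 kg.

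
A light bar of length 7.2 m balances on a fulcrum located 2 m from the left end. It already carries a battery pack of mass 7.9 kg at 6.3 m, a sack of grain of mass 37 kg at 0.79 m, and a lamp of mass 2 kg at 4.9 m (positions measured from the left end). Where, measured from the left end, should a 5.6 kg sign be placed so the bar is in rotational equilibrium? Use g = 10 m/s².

x ≈ 2.89 m from the left end

Choose the fulcrum (at 2 m from the left end) as the axis so the support reaction has zero arm there.
Battery pack: 7.9 × 10 = 79 N down at 6.3 m → arm 4.3 m, τ = 79 × 4.3 = 339.7 N·m clockwise.
Sack of grain: 37 × 10 = 370 N down at 0.79 m → arm 1.21 m, τ = 370 × 1.21 = 447.7 N·m counterclockwise.
Lamp: 2 × 10 = 20 N down at 4.9 m → arm 2.9 m, τ = 20 × 2.9 = 58 N·m clockwise.
Net moment of existing loads = 50 N·m counterclockwise.
The sign weighs 5.6 × 10 = 56 N and must supply an equal clockwise moment, so its lever arm about the fulcrum is 50 / 56 = 0.893 m.
That puts it at 2 + 0.893 = 2.89 m from the left end.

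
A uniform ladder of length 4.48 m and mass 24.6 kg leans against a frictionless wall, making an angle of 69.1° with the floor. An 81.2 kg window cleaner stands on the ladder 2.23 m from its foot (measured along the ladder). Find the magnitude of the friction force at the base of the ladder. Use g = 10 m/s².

Choose the foot of the ladder as the axis so the floor normal and friction both act there and drop out.
Ladder weight 24.6×10 = 246 N acts at 2.24 m along the ladder; its horizontal arm is 2.24·cos69.1° = 0.7991 m → τ = 196.6 N·m clockwise.
Window cleaner: 81.2×10 = 812 N at 2.23 m → arm 0.7955 m → τ = 645.9 N·m clockwise.
Wall normal N acts horizontally at the top; its moment arm is the height L sinθ = 4.48·sin69.1° = 4.185 m, counterclockwise.
For rotational equilibrium, N × 4.185 = 842.5, so N = 201 N.
ΣFx = 0: friction at the foot balances the wall's push, so f = N_wall = 201 N.

f ≈ 201 N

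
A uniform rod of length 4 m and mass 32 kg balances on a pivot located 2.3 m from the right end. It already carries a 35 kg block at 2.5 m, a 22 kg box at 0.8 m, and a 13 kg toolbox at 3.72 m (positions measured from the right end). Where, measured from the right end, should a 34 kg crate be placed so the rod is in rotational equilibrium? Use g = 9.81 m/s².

x ≈ 2.8 m from the right end

Taking torques about the pivot (at 2.3 m from the right end):
Beam weight: 32 × 9.81 = 313.9 N down at 2 m → arm 0.3 m, τ = 313.9 × 0.3 = 94.17 N·m clockwise.
Block: 35 × 9.81 = 343.4 N down at 2.5 m → arm 0.2 m, τ = 343.4 × 0.2 = 68.68 N·m counterclockwise.
Box: 22 × 9.81 = 215.8 N down at 0.8 m → arm 1.5 m, τ = 215.8 × 1.5 = 323.7 N·m clockwise.
Toolbox: 13 × 9.81 = 127.5 N down at 3.72 m → arm 1.42 m, τ = 127.5 × 1.42 = 181 N·m counterclockwise.
Net moment of existing loads = 168.2 N·m clockwise.
The crate weighs 34 × 9.81 = 333.5 N and must supply an equal counterclockwise moment, so its lever arm about the pivot is 168.2 / 333.5 = 0.504 m.
That puts it at 2.3 + 0.504 = 2.8 m from the right end.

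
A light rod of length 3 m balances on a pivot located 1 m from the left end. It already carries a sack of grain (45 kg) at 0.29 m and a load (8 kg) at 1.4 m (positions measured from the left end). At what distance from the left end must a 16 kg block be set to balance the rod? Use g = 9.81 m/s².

x ≈ 2.8 m from the left end

Choose the pivot (at 1 m from the left end) as the axis so the support reaction has zero arm there.
Sack of grain: 45 × 9.81 = 441.5 N down at 0.29 m → arm 0.71 m, τ = 441.5 × 0.71 = 313.5 N·m counterclockwise.
Load: 8 × 9.81 = 78.48 N down at 1.4 m → arm 0.4 m, τ = 78.48 × 0.4 = 31.39 N·m clockwise.
Net moment of existing loads = 282.1 N·m counterclockwise.
The block weighs 16 × 9.81 = 157 N and must supply an equal clockwise moment, so its lever arm about the pivot is 282.1 / 157 = 1.8 m.
That puts it at 1 + 1.8 = 2.8 m from the left end.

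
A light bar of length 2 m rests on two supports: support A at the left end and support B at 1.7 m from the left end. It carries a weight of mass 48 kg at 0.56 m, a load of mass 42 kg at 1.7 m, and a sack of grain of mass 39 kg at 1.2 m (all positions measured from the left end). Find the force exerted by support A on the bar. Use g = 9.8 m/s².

R_A ≈ 428 N

Taking torques about support B:
Weight: 48 × 9.8 = 470.4 N down at 0.56 m → arm 1.14 m, τ = 470.4 × 1.14 = 536.3 N·m counterclockwise.
Load: acts at the support B, moment arm 0 → no torque.
Sack of grain: 39 × 9.8 = 382.2 N down at 1.2 m → arm 0.5 m, τ = 382.2 × 0.5 = 191.1 N·m counterclockwise.
Net load moment about support B = 727.4 N·m counterclockwise.
Reaction R at support A is upward at 0 m, arm 1.7 m → moment R × 1.7 clockwise.
For rotational equilibrium, R × 1.7 = 727.4, so R = 428 N.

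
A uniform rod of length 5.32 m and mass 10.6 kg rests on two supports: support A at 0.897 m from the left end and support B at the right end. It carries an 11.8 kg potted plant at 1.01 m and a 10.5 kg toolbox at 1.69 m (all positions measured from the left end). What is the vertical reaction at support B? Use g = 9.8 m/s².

R_B ≈ 62.8 N

Choose support A as the axis so its reaction then has zero moment arm.
Beam weight: 10.6 × 9.8 = 103.9 N down at 2.66 m → arm 1.763 m, τ = 103.9 × 1.763 = 183.2 N·m clockwise.
Potted plant: 11.8 × 9.8 = 115.6 N down at 1.01 m → arm 0.113 m, τ = 115.6 × 0.113 = 13.06 N·m clockwise.
Toolbox: 10.5 × 9.8 = 102.9 N down at 1.69 m → arm 0.793 m, τ = 102.9 × 0.793 = 81.6 N·m clockwise.
Net load moment about support A = 277.9 N·m clockwise.
Reaction R at support B is upward at 5.32 m, arm 4.423 m → moment R × 4.423 counterclockwise.
Setting net torque to zero: R × 4.423 = 277.9 → R = 62.8 N.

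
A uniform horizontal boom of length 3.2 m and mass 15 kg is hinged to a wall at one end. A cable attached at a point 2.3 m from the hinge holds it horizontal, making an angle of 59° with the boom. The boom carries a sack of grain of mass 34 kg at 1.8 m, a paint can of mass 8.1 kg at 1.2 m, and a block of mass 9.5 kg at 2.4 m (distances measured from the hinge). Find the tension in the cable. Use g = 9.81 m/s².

About the hinge:
Beam weight: 15 × 9.81 = 147.2 N down at 1.6 m → arm 1.6 m, τ = 147.2 × 1.6 = 235.5 N·m clockwise.
Sack of grain: 34 × 9.81 = 333.5 N down at 1.8 m → arm 1.8 m, τ = 333.5 × 1.8 = 600.3 N·m clockwise.
Paint can: 8.1 × 9.81 = 79.46 N down at 1.2 m → arm 1.2 m, τ = 79.46 × 1.2 = 95.35 N·m clockwise.
Block: 9.5 × 9.81 = 93.2 N down at 2.4 m → arm 2.4 m, τ = 93.2 × 2.4 = 223.7 N·m clockwise.
Total clockwise load moment = 1155 N·m.
The cable tension T acts at 2.3 m; only its component perpendicular to the boom, T sinθ, produces torque. sin 59° = 0.8572.
Στ = 0 ⇒ T × 2.3 × 0.8572 = 1155 ⇒ T = 1155 / 1.972 = 586 N.

T ≈ 586 N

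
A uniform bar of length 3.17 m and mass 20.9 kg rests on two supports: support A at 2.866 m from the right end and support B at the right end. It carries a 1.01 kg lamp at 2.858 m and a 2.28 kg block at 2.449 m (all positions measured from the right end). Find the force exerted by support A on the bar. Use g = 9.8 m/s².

R_A ≈ 142 N

Choose support B as the axis so its reaction then has zero moment arm.
Beam weight: 20.9 × 9.8 = 204.8 N down at 1.585 m → arm 1.585 m, τ = 204.8 × 1.585 = 324.6 N·m counterclockwise.
Lamp: 1.01 × 9.8 = 9.898 N down at 2.858 m → arm 2.858 m, τ = 9.898 × 2.858 = 28.29 N·m counterclockwise.
Block: 2.28 × 9.8 = 22.34 N down at 2.449 m → arm 2.449 m, τ = 22.34 × 2.449 = 54.71 N·m counterclockwise.
Net load moment about support B = 407.6 N·m counterclockwise.
Reaction R at support A is upward at 2.866 m, arm 2.866 m → moment R × 2.866 clockwise.
Setting net torque to zero: R × 2.866 = 407.6 → R = 142 N.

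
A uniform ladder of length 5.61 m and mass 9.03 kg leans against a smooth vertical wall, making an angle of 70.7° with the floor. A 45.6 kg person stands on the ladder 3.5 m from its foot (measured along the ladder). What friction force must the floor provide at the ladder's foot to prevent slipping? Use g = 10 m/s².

Take moments about the foot of the ladder.
Ladder weight 9.03×10 = 90.3 N acts at 2.805 m along the ladder; its horizontal arm is 2.805·cos70.7° = 0.9271 m → τ = 83.72 N·m clockwise.
Person: 45.6×10 = 456 N at 3.5 m → arm 1.157 m → τ = 527.6 N·m clockwise.
Wall normal N acts horizontally at the top; its moment arm is the height L sinθ = 5.61·sin70.7° = 5.295 m, counterclockwise.
Στ = 0 ⇒ N × 5.295 = 611.3 ⇒ N = 115 N.
ΣFx = 0: friction at the foot balances the wall's push, so f = N_wall = 115 N.

f ≈ 115 N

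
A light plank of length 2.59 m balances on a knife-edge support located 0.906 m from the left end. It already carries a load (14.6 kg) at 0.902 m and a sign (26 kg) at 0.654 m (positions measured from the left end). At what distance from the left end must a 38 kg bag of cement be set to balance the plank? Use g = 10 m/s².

Taking torques about the knife-edge support (at 0.906 m from the left end):
Load: 14.6 × 10 = 146 N down at 0.902 m → arm 0.004 m, τ = 146 × 0.004 = 0.584 N·m counterclockwise.
Sign: 26 × 10 = 260 N down at 0.654 m → arm 0.252 m, τ = 260 × 0.252 = 65.52 N·m counterclockwise.
Net moment of existing loads = 66.1 N·m counterclockwise.
The bag of cement weighs 38 × 10 = 380 N and must supply an equal clockwise moment, so its lever arm about the knife-edge support is 66.1 / 380 = 0.174 m.
That puts it at 0.906 + 0.174 = 1.08 m from the left end.

x ≈ 1.08 m from the left end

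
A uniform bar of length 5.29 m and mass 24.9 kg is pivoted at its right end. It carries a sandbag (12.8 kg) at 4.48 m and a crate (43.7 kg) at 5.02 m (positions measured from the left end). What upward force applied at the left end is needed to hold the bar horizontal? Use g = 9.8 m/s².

Choose the right end as the axis so the unknown pivot reaction has zero arm there.
Beam weight: 24.9 × 9.8 = 244 N down at 2.645 m → arm 2.645 m, τ = 244 × 2.645 = 645.4 N·m counterclockwise.
Sandbag: 12.8 × 9.8 = 125.4 N down at 4.48 m → arm 0.81 m, τ = 125.4 × 0.81 = 101.6 N·m counterclockwise.
Crate: 43.7 × 9.8 = 428.3 N down at 5.02 m → arm 0.27 m, τ = 428.3 × 0.27 = 115.6 N·m counterclockwise.
Net moment of the loads = 862.6 N·m counterclockwise.
The upward force F acts at the left end, arm 5.29 m, giving F × 5.29 clockwise.
Setting net torque to zero: F × 5.29 = 862.6 → F = 862.6 / 5.29 = 163 N.

F ≈ 163 N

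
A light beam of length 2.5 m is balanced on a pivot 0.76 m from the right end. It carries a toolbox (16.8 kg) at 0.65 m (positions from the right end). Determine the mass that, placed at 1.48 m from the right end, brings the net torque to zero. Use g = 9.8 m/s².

About the pivot (at 0.76 m from the right end):
Toolbox: 16.8 × 9.8 = 164.6 N down at 0.65 m → arm 0.11 m, τ = 164.6 × 0.11 = 18.11 N·m clockwise.
Net moment of known loads = 18.11 N·m clockwise.
An unknown mass m at 1.48 m has arm 0.72 m; its moment is m·g·0.72 counterclockwise.
Balancing moments: m × 9.8 × 0.72 = 18.11, giving m = 18.11 / (9.8 × 0.72) = 2.57 kg.

m ≈ 2.57 kg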